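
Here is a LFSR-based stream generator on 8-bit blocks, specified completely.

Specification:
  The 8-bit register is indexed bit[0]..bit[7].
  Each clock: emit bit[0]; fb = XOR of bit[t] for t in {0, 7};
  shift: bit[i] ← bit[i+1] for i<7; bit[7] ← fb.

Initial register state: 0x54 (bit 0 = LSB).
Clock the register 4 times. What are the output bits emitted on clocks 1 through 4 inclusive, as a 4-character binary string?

0010

reg_0 = 0x54
clock 1: out=0, reg = 0x2A
clock 2: out=0, reg = 0x15
clock 3: out=1, reg = 0x8A
clock 4: out=0, reg = 0xC5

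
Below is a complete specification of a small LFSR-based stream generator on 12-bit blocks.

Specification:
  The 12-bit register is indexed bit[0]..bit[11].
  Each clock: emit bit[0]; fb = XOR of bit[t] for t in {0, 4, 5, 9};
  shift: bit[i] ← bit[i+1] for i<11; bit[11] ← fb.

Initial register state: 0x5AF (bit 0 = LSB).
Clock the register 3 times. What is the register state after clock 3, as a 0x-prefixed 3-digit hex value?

reg_0 = 0x5AF
clock 1: out=1, reg = 0x2D7
clock 2: out=1, reg = 0x96B
clock 3: out=1, reg = 0x4B5

0x4B5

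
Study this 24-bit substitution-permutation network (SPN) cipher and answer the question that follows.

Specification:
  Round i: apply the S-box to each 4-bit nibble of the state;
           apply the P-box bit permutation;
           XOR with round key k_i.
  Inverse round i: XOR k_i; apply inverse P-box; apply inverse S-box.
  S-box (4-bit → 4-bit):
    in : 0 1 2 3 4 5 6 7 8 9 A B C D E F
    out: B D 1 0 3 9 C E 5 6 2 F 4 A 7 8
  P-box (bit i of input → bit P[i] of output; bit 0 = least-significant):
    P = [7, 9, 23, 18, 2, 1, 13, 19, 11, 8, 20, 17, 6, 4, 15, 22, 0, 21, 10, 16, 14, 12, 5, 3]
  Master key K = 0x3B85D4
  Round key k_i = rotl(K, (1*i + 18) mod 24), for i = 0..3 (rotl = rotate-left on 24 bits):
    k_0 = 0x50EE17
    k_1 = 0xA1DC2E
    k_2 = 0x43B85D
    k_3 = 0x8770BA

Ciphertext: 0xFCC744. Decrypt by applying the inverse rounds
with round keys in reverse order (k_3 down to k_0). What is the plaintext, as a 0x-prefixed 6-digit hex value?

0x9F67F5

s_0 = ciphertext = 0xFCC744
s_1 = InvRound(s_0, k_3) = 0x77B7B4
s_2 = InvRound(s_1, k_2) = 0x6E2E30
s_3 = InvRound(s_2, k_1) = 0x0F7FB7
s_4 = InvRound(s_3, k_0) = 0x9F67F5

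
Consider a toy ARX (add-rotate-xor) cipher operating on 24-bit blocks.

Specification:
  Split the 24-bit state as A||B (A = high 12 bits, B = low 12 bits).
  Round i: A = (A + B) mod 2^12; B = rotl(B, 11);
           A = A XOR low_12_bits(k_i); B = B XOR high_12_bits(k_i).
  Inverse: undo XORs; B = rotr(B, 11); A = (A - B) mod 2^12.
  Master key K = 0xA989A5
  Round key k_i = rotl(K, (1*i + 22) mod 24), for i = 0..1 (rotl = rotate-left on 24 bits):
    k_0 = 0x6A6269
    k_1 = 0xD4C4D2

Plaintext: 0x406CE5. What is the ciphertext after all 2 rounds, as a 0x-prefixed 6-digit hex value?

0xF84926

s_0 = plaintext = 0x406CE5
s_1 = Round(s_0, k_0) = 0x2828D4
s_2 = Round(s_1, k_1) = 0xF84926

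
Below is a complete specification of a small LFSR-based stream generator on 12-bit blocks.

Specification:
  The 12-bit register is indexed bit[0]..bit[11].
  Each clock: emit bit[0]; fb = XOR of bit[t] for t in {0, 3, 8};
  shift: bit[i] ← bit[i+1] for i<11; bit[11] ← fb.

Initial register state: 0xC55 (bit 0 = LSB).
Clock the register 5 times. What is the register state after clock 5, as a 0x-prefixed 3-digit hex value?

reg_0 = 0xC55
clock 1: out=1, reg = 0xE2A
clock 2: out=0, reg = 0xF15
clock 3: out=1, reg = 0x78A
clock 4: out=0, reg = 0x3C5
clock 5: out=1, reg = 0x1E2

0x1E2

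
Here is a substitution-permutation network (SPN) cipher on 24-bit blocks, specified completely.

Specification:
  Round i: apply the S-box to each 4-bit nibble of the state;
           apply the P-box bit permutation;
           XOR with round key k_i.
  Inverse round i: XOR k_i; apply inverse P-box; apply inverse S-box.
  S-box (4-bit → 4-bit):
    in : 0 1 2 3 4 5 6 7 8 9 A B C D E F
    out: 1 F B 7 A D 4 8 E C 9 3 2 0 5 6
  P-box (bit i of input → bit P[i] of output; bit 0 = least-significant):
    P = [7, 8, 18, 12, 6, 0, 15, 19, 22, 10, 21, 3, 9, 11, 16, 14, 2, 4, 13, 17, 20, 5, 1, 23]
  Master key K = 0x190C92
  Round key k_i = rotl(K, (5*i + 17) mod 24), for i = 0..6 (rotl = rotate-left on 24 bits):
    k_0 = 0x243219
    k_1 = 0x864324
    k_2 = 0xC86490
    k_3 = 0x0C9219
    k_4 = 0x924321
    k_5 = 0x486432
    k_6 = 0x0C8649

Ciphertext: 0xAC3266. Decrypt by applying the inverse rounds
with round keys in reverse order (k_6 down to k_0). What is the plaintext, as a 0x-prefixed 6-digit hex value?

0x3A91C1

s_0 = ciphertext = 0xAC3266
s_1 = InvRound(s_0, k_6) = 0x8ED8F7
s_2 = InvRound(s_1, k_5) = 0x75CB35
s_3 = InvRound(s_2, k_4) = 0x72FE66
s_4 = InvRound(s_3, k_3) = 0x314126
s_5 = InvRound(s_4, k_2) = 0x13637B
s_6 = InvRound(s_5, k_1) = 0x5367B6
s_7 = InvRound(s_6, k_0) = 0x3A91C1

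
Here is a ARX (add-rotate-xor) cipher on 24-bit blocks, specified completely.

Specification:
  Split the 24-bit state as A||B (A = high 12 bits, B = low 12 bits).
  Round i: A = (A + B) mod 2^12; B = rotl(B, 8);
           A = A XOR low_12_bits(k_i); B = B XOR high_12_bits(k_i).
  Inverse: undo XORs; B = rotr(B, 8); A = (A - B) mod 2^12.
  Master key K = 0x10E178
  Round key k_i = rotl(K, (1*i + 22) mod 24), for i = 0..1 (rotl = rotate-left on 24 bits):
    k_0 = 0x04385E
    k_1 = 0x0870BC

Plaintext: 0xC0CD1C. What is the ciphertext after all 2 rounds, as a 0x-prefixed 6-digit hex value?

0xEB424E

s_0 = plaintext = 0xC0CD1C
s_1 = Round(s_0, k_0) = 0x176C92
s_2 = Round(s_1, k_1) = 0xEB424E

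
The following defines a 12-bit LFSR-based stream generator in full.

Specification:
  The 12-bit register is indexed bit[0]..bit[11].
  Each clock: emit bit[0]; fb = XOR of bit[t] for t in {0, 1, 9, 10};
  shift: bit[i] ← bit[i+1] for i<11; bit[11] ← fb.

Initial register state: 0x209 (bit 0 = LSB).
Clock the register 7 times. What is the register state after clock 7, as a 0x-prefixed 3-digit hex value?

0x384

reg_0 = 0x209
clock 1: out=1, reg = 0x104
clock 2: out=0, reg = 0x082
clock 3: out=0, reg = 0x841
clock 4: out=1, reg = 0xC20
clock 5: out=0, reg = 0xE10
clock 6: out=0, reg = 0x708
clock 7: out=0, reg = 0x384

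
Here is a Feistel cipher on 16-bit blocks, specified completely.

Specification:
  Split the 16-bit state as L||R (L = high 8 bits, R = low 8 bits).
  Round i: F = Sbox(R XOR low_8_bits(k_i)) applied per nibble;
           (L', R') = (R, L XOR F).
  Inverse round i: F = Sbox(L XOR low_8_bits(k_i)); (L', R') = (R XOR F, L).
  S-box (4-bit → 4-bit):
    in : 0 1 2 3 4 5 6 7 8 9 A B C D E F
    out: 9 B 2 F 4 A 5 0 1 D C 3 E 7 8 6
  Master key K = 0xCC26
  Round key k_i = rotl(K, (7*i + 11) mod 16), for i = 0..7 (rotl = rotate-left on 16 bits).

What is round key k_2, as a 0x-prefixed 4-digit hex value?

K = 0xCC26
k_0 = rotl(K, (7*0+11) mod 16) = rotl(K, 11) = 0x3661
k_1 = rotl(K, (7*1+11) mod 16) = rotl(K, 2) = 0x309B
k_2 = rotl(K, (7*2+11) mod 16) = rotl(K, 9) = 0x4D98

0x4D98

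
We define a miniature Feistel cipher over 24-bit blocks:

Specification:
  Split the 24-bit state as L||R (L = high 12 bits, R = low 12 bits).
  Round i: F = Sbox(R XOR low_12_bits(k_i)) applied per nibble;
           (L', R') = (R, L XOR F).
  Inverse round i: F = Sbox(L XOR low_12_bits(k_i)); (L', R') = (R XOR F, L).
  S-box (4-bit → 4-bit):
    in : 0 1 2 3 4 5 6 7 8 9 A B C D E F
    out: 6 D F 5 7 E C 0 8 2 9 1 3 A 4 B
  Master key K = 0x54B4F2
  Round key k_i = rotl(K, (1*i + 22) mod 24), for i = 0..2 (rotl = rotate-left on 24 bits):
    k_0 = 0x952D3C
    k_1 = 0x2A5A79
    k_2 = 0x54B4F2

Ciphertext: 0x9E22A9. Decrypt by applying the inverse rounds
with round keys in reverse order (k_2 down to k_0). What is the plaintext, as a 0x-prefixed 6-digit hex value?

s_0 = ciphertext = 0x9E22A9
s_1 = InvRound(s_0, k_2) = 0x87F9E2
s_2 = InvRound(s_1, k_1) = 0x68E87F
s_3 = InvRound(s_2, k_0) = 0x96068E

0x96068E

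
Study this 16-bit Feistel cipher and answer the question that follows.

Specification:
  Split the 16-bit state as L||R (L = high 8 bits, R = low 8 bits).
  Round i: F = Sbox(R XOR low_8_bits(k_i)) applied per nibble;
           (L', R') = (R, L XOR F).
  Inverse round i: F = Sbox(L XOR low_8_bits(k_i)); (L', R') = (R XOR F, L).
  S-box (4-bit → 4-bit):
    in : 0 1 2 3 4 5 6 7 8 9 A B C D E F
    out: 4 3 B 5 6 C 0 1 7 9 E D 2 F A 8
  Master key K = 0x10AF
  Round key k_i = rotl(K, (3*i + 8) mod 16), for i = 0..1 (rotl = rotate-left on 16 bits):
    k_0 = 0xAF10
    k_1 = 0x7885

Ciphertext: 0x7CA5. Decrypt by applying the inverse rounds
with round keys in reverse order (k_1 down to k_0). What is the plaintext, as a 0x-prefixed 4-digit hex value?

s_0 = ciphertext = 0x7CA5
s_1 = InvRound(s_0, k_1) = 0x2C7C
s_2 = InvRound(s_1, k_0) = 0x2E2C

0x2E2C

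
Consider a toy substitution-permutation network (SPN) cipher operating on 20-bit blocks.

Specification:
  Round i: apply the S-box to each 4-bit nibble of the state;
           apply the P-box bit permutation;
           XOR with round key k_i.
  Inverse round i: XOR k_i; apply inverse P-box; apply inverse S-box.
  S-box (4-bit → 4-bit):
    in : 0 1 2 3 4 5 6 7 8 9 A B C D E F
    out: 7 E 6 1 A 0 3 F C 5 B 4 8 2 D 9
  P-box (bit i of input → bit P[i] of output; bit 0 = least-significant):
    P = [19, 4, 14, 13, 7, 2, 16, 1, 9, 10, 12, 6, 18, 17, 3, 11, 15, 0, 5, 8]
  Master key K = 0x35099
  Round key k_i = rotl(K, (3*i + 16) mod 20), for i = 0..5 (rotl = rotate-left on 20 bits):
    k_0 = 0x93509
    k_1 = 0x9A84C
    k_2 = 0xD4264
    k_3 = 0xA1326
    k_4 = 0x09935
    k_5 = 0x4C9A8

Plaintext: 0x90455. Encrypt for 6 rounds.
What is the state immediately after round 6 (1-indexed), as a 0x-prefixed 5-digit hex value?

0x4F87B

s_0 = plaintext = 0x90455
s_1 = Round(s_0, k_0) = 0xFB161
s_2 = Round(s_1, k_1) = 0x95D90
s_3 = Round(s_2, k_2) = 0x486D4
s_4 = Round(s_3, k_3) = 0xA3C3B
s_5 = Round(s_4, k_4) = 0x458F4
s_6 = Round(s_5, k_5) = 0x4F87B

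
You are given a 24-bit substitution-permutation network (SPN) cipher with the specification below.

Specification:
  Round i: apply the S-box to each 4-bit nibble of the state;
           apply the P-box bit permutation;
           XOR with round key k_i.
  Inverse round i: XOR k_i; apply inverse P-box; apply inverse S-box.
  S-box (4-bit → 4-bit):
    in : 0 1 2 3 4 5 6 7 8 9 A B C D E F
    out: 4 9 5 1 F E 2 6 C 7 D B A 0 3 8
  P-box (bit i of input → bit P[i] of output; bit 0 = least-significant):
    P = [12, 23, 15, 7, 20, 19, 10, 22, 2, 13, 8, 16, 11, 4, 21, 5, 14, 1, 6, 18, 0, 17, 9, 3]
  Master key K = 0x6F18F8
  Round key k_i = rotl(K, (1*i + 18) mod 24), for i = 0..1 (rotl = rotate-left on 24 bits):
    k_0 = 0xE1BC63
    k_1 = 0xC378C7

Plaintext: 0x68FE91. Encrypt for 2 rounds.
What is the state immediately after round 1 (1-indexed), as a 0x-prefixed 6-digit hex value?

s_0 = plaintext = 0x68FE91
s_1 = Round(s_0, k_0) = 0xFF8887
s_2 = Round(s_1, k_1) = 0x26FDEF

0xFF8887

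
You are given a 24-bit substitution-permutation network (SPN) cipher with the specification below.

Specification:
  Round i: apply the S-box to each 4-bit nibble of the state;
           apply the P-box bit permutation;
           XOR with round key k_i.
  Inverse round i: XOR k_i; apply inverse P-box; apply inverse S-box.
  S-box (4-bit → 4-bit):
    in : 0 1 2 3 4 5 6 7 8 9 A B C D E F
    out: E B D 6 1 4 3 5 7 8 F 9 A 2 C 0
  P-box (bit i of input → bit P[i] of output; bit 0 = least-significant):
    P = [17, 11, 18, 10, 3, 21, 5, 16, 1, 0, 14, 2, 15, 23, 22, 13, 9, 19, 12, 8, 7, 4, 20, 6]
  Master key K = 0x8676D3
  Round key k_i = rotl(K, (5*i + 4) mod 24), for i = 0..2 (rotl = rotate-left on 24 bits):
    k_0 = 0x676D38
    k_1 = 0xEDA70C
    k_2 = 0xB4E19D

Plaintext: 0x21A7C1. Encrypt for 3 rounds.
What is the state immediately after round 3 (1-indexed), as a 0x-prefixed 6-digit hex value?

s_0 = plaintext = 0x21A7C1
s_1 = Round(s_0, k_0) = 0x9C82FA
s_2 = Round(s_1, k_1) = 0x236A4A
s_3 = Round(s_2, k_2) = 0x2A3D52

0x2A3D52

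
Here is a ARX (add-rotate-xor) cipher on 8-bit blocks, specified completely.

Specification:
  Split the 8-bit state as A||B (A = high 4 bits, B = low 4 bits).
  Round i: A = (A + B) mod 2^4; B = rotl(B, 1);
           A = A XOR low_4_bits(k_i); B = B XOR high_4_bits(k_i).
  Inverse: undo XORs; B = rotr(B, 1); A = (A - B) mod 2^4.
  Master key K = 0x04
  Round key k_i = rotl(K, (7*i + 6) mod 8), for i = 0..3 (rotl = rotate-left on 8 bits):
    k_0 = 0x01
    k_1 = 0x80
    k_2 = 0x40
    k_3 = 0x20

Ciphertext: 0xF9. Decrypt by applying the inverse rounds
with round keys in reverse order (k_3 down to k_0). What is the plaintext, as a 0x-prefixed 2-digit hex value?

s_0 = ciphertext = 0xF9
s_1 = InvRound(s_0, k_3) = 0x2D
s_2 = InvRound(s_1, k_2) = 0x6C
s_3 = InvRound(s_2, k_1) = 0x42
s_4 = InvRound(s_3, k_0) = 0x41

0x41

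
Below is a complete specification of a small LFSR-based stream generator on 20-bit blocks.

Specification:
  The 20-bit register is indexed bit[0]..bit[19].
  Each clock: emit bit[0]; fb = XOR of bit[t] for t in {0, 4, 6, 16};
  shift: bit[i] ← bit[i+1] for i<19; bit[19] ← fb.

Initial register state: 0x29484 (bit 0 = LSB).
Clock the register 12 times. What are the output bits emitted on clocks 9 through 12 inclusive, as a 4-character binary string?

0010

reg_0 = 0x29484
clock 1: out=0, reg = 0x14A42
clock 2: out=0, reg = 0x0A521
clock 3: out=1, reg = 0x85290
clock 4: out=0, reg = 0xC2948
clock 5: out=0, reg = 0xE14A4
clock 6: out=0, reg = 0x70A52
clock 7: out=0, reg = 0xB8529
clock 8: out=1, reg = 0x5C294
clock 9: out=0, reg = 0x2E14A
clock 10: out=0, reg = 0x970A5
clock 11: out=1, reg = 0x4B852
clock 12: out=0, reg = 0x25C29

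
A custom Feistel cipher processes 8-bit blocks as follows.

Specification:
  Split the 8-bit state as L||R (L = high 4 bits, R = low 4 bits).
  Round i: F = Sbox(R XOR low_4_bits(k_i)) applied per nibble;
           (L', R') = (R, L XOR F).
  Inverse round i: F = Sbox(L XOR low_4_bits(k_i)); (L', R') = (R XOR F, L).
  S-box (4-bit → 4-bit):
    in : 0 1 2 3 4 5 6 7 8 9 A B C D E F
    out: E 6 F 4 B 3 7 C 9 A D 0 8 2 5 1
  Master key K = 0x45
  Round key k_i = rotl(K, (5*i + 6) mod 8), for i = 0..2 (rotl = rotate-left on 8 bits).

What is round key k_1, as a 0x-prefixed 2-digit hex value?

0x2A

K = 0x45
k_0 = rotl(K, (5*0+6) mod 8) = rotl(K, 6) = 0x51
k_1 = rotl(K, (5*1+6) mod 8) = rotl(K, 3) = 0x2A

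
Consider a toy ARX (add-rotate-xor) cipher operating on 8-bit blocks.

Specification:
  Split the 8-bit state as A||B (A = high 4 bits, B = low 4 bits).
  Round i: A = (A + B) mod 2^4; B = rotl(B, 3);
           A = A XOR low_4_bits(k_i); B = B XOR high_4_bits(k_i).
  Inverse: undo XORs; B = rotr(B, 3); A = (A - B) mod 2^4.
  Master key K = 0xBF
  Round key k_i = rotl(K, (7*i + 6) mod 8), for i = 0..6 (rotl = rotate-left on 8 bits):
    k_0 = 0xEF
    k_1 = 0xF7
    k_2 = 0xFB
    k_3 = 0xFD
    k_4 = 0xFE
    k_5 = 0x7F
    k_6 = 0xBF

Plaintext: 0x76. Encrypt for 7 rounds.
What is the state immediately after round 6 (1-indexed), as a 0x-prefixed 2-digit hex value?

s_0 = plaintext = 0x76
s_1 = Round(s_0, k_0) = 0x2D
s_2 = Round(s_1, k_1) = 0x81
s_3 = Round(s_2, k_2) = 0x27
s_4 = Round(s_3, k_3) = 0x44
s_5 = Round(s_4, k_4) = 0x6D
s_6 = Round(s_5, k_5) = 0xC9
s_7 = Round(s_6, k_6) = 0xA7

0xC9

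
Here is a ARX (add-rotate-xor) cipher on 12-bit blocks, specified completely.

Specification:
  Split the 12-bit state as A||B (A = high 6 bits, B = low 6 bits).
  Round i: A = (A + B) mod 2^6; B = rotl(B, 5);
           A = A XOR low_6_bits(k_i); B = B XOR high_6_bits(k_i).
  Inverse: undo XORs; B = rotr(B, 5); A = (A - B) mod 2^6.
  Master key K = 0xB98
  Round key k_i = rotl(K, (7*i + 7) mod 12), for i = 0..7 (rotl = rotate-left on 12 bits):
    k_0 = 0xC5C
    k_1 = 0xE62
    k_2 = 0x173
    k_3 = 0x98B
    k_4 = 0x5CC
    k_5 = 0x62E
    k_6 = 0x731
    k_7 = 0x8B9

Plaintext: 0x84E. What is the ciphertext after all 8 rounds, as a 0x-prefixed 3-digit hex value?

0xD22

s_0 = plaintext = 0x84E
s_1 = Round(s_0, k_0) = 0xCF6
s_2 = Round(s_1, k_1) = 0x2E2
s_3 = Round(s_2, k_2) = 0x794
s_4 = Round(s_3, k_3) = 0xE6C
s_5 = Round(s_4, k_4) = 0xA41
s_6 = Round(s_5, k_5) = 0x138
s_7 = Round(s_6, k_6) = 0x340
s_8 = Round(s_7, k_7) = 0xD22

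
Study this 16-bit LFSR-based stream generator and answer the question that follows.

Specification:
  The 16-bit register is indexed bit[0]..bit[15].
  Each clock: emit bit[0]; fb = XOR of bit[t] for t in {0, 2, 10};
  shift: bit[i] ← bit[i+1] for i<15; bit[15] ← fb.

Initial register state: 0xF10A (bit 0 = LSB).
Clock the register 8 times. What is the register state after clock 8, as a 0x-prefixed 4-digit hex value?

reg_0 = 0xF10A
clock 1: out=0, reg = 0x7885
clock 2: out=1, reg = 0x3C42
clock 3: out=0, reg = 0x9E21
clock 4: out=1, reg = 0x4F10
clock 5: out=0, reg = 0xA788
clock 6: out=0, reg = 0xD3C4
clock 7: out=0, reg = 0xE9E2
clock 8: out=0, reg = 0x74F1

0x74F1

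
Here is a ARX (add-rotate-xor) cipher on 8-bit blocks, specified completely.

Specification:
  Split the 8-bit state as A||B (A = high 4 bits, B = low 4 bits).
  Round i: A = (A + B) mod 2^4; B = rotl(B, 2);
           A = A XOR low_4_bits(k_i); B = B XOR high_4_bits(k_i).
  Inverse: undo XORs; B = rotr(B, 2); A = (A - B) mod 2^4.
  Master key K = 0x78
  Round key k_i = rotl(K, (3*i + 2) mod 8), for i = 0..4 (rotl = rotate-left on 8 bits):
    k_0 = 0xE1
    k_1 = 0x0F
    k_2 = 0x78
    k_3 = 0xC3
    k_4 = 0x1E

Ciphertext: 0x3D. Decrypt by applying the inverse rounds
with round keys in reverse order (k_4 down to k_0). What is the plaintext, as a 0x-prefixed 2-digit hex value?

s_0 = ciphertext = 0x3D
s_1 = InvRound(s_0, k_4) = 0xA3
s_2 = InvRound(s_1, k_3) = 0xAF
s_3 = InvRound(s_2, k_2) = 0x02
s_4 = InvRound(s_3, k_1) = 0x78
s_5 = InvRound(s_4, k_0) = 0xD9

0xD9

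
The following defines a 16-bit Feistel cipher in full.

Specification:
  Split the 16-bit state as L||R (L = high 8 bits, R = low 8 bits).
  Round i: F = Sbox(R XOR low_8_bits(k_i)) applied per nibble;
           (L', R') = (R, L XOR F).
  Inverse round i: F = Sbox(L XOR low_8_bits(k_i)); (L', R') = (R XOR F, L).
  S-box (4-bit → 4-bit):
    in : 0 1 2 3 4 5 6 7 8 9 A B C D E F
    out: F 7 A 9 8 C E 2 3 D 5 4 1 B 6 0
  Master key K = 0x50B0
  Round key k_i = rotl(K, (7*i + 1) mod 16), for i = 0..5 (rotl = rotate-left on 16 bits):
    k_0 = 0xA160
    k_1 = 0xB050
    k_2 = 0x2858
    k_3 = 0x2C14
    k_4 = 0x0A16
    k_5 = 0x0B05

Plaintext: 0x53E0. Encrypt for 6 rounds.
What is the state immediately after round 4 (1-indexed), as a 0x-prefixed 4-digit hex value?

s_0 = plaintext = 0x53E0
s_1 = Round(s_0, k_0) = 0xE06C
s_2 = Round(s_1, k_1) = 0x6C71
s_3 = Round(s_2, k_2) = 0x71C1
s_4 = Round(s_3, k_3) = 0xC1CD
s_5 = Round(s_4, k_4) = 0xCD75
s_6 = Round(s_5, k_5) = 0x75E2

0xC1CD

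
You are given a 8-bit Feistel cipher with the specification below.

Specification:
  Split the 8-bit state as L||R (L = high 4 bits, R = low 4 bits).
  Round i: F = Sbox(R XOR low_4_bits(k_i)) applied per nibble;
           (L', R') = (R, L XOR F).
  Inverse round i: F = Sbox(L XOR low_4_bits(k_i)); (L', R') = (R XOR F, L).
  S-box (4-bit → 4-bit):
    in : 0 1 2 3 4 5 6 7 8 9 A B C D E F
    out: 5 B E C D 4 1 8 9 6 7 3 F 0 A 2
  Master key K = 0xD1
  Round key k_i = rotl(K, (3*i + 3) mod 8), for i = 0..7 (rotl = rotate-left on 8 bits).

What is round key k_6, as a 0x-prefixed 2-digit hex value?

0x3A

K = 0xD1
k_0 = rotl(K, (3*0+3) mod 8) = rotl(K, 3) = 0x8E
k_1 = rotl(K, (3*1+3) mod 8) = rotl(K, 6) = 0x74
k_2 = rotl(K, (3*2+3) mod 8) = rotl(K, 1) = 0xA3
k_3 = rotl(K, (3*3+3) mod 8) = rotl(K, 4) = 0x1D
k_4 = rotl(K, (3*4+3) mod 8) = rotl(K, 7) = 0xE8
k_5 = rotl(K, (3*5+3) mod 8) = rotl(K, 2) = 0x47
k_6 = rotl(K, (3*6+3) mod 8) = rotl(K, 5) = 0x3A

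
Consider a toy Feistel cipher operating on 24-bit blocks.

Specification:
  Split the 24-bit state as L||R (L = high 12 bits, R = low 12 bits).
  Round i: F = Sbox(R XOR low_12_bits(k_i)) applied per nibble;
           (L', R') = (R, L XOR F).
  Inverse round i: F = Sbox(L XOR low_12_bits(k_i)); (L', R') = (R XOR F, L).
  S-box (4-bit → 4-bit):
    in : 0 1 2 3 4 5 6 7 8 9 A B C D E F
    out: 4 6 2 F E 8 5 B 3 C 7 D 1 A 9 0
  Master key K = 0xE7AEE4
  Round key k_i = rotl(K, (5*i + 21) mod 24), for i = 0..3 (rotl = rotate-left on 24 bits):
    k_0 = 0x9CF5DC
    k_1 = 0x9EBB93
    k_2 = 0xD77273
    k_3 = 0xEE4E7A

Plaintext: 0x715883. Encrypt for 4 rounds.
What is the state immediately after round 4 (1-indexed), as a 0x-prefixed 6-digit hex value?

0xD4D23D

s_0 = plaintext = 0x715883
s_1 = Round(s_0, k_0) = 0x883D95
s_2 = Round(s_1, k_1) = 0xD95DC6
s_3 = Round(s_2, k_2) = 0xDC6D4D
s_4 = Round(s_3, k_3) = 0xD4D23D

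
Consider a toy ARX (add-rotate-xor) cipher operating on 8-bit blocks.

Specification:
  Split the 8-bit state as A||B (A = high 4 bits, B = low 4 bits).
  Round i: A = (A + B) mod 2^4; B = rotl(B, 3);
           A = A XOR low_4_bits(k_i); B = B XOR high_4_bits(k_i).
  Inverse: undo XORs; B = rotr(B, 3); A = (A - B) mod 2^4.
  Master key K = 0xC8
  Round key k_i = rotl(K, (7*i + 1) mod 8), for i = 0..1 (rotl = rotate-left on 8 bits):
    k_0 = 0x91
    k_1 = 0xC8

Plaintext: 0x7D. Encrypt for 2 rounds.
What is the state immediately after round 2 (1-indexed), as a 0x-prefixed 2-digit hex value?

s_0 = plaintext = 0x7D
s_1 = Round(s_0, k_0) = 0x57
s_2 = Round(s_1, k_1) = 0x47

0x47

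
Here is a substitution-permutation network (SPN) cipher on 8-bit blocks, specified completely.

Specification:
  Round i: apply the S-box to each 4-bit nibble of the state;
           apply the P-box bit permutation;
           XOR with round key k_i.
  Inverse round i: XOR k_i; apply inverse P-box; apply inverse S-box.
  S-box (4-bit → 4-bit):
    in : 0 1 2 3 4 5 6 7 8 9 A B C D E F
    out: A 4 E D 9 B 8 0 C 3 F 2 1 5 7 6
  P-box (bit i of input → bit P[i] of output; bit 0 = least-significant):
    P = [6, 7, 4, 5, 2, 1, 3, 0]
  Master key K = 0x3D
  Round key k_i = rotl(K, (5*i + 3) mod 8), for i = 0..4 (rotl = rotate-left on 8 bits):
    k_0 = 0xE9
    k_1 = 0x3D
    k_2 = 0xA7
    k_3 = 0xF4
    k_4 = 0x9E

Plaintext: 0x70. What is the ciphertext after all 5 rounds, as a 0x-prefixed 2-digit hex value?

0x21

s_0 = plaintext = 0x70
s_1 = Round(s_0, k_0) = 0x49
s_2 = Round(s_1, k_1) = 0xF8
s_3 = Round(s_2, k_2) = 0x9D
s_4 = Round(s_3, k_3) = 0xA2
s_5 = Round(s_4, k_4) = 0x21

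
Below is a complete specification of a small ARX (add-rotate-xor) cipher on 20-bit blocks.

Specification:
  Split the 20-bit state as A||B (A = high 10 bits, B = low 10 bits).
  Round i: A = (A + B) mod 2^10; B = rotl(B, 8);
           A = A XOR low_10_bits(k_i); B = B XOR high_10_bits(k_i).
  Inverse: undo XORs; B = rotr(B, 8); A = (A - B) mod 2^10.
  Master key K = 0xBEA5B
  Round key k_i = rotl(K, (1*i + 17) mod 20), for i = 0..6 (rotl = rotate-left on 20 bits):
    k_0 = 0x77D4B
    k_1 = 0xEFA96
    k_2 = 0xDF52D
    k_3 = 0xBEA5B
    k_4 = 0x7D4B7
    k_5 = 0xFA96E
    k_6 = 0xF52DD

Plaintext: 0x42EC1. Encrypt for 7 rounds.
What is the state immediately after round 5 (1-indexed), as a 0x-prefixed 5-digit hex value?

s_0 = plaintext = 0x42EC1
s_1 = Round(s_0, k_0) = 0xA1C6F
s_2 = Round(s_1, k_1) = 0x180A5
s_3 = Round(s_2, k_2) = 0x0A254
s_4 = Round(s_3, k_3) = 0x09E6F
s_5 = Round(s_4, k_4) = 0x8866E
s_6 = Round(s_5, k_5) = 0x78571
s_7 = Round(s_6, k_6) = 0x63E88

0x8866E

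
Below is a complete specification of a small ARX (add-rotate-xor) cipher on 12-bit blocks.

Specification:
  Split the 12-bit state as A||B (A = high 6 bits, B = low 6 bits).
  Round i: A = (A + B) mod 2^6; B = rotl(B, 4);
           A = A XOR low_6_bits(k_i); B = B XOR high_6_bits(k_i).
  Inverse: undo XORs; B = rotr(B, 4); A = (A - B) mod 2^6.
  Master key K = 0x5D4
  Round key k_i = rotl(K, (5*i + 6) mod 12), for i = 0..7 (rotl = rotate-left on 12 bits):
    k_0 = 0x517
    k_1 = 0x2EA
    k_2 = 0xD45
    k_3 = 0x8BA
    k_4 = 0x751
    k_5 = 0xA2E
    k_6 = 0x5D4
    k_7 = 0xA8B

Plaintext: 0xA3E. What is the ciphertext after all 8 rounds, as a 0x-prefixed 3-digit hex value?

s_0 = plaintext = 0xA3E
s_1 = Round(s_0, k_0) = 0xC7B
s_2 = Round(s_1, k_1) = 0x1B5
s_3 = Round(s_2, k_2) = 0xFA8
s_4 = Round(s_3, k_3) = 0x728
s_5 = Round(s_4, k_4) = 0x557
s_6 = Round(s_5, k_5) = 0x09D
s_7 = Round(s_6, k_6) = 0x2C0
s_8 = Round(s_7, k_7) = 0x02A

0x02A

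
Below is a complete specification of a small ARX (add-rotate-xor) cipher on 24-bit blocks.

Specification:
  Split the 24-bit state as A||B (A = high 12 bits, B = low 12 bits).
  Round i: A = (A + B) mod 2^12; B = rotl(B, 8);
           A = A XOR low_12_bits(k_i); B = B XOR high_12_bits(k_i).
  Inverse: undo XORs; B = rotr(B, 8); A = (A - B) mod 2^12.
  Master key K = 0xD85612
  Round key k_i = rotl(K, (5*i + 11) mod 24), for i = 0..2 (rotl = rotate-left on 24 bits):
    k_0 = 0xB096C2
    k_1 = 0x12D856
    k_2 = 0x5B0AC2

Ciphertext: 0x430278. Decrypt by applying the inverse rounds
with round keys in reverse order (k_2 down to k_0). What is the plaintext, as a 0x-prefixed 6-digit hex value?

0xF11A41

s_0 = ciphertext = 0x430278
s_1 = InvRound(s_0, k_2) = 0x26BC87
s_2 = InvRound(s_1, k_1) = 0xF90AAD
s_3 = InvRound(s_2, k_0) = 0xF11A41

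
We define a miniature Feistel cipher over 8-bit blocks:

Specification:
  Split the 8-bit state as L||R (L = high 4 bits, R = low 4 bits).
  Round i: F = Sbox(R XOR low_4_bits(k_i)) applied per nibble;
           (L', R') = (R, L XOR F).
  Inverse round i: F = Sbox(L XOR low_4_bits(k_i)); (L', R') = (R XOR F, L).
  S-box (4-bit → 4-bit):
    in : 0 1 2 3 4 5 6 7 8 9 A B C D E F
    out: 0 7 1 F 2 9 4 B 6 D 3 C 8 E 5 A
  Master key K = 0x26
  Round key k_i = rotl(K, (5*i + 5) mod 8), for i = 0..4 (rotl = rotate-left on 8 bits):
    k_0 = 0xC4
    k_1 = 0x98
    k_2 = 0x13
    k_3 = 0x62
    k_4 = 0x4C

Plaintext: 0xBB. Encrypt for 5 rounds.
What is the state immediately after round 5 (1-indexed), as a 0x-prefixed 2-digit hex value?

s_0 = plaintext = 0xBB
s_1 = Round(s_0, k_0) = 0xB1
s_2 = Round(s_1, k_1) = 0x16
s_3 = Round(s_2, k_2) = 0x68
s_4 = Round(s_3, k_3) = 0x85
s_5 = Round(s_4, k_4) = 0x55

0x55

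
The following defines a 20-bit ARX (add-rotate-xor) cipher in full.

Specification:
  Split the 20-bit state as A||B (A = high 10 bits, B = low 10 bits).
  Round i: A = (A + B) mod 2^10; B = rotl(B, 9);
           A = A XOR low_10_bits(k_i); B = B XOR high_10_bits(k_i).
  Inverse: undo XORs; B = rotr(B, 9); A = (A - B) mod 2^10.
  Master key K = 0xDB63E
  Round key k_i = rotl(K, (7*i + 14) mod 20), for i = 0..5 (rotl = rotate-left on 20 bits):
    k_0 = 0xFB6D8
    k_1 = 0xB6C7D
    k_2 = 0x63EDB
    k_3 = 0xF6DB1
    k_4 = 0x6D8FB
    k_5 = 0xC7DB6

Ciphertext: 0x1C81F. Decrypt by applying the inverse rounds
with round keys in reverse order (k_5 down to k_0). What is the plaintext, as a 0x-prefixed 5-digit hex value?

s_0 = ciphertext = 0x1C81F
s_1 = InvRound(s_0, k_5) = 0xF0E01
s_2 = InvRound(s_1, k_4) = 0xF276F
s_3 = InvRound(s_2, k_3) = 0x44168
s_4 = InvRound(s_3, k_2) = 0x7F5CE
s_5 = InvRound(s_4, k_1) = 0xD562B
s_6 = InvRound(s_5, k_0) = 0x8078C

0x8078C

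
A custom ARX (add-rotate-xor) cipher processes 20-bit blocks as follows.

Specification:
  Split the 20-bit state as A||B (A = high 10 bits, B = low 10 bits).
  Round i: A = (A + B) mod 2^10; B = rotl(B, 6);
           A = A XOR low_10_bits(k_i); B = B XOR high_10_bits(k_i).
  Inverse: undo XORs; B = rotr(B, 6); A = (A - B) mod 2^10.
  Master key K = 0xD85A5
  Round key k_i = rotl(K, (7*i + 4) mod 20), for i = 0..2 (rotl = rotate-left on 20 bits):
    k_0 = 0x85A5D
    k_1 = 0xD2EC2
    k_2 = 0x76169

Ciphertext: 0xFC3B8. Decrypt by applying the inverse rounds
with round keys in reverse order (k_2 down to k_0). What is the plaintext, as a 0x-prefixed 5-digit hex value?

0x4E338

s_0 = ciphertext = 0xFC3B8
s_1 = InvRound(s_0, k_2) = 0x24209
s_2 = InvRound(s_1, k_1) = 0x8B425
s_3 = InvRound(s_2, k_0) = 0x4E338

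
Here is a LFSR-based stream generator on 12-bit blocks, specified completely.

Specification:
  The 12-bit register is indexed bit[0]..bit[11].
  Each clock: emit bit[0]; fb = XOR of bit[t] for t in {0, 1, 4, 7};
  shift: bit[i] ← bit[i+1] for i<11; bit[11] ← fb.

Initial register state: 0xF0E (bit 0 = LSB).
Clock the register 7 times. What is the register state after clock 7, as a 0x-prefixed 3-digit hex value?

reg_0 = 0xF0E
clock 1: out=0, reg = 0xF87
clock 2: out=1, reg = 0xFC3
clock 3: out=1, reg = 0xFE1
clock 4: out=1, reg = 0x7F0
clock 5: out=0, reg = 0x3F8
clock 6: out=0, reg = 0x1FC
clock 7: out=0, reg = 0x0FE

0x0FE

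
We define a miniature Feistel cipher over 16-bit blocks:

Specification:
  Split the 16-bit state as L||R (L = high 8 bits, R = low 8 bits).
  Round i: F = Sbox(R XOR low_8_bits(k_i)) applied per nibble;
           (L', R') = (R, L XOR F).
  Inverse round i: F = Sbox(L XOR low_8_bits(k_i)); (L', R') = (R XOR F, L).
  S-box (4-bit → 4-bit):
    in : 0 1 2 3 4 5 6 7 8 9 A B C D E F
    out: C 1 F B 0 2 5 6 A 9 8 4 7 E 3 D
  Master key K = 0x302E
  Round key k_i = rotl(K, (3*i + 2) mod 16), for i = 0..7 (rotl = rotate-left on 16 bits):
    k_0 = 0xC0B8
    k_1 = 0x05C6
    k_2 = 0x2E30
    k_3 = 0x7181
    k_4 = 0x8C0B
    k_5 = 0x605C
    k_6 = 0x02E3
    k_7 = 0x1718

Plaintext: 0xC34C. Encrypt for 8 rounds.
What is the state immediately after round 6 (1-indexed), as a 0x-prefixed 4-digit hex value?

0xD0C8

s_0 = plaintext = 0xC34C
s_1 = Round(s_0, k_0) = 0x4C13
s_2 = Round(s_1, k_1) = 0x13AE
s_3 = Round(s_2, k_2) = 0xAE80
s_4 = Round(s_3, k_3) = 0x806F
s_5 = Round(s_4, k_4) = 0x6FD0
s_6 = Round(s_5, k_5) = 0xD0C8
s_7 = Round(s_6, k_6) = 0xC824
s_8 = Round(s_7, k_7) = 0x247F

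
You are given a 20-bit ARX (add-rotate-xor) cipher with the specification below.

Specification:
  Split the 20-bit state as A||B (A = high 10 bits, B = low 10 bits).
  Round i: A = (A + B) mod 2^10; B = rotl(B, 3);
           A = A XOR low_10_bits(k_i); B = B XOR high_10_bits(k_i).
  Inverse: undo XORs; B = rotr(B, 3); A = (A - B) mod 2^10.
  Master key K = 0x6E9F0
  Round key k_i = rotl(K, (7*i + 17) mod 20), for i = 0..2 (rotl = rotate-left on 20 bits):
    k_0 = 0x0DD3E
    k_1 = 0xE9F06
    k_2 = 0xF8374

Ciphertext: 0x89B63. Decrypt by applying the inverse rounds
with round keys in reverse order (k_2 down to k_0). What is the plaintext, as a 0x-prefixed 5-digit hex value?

s_0 = ciphertext = 0x89B63
s_1 = InvRound(s_0, k_2) = 0xF0990
s_2 = InvRound(s_1, k_1) = 0x3FBC6
s_3 = InvRound(s_2, k_0) = 0x308FE

0x308FE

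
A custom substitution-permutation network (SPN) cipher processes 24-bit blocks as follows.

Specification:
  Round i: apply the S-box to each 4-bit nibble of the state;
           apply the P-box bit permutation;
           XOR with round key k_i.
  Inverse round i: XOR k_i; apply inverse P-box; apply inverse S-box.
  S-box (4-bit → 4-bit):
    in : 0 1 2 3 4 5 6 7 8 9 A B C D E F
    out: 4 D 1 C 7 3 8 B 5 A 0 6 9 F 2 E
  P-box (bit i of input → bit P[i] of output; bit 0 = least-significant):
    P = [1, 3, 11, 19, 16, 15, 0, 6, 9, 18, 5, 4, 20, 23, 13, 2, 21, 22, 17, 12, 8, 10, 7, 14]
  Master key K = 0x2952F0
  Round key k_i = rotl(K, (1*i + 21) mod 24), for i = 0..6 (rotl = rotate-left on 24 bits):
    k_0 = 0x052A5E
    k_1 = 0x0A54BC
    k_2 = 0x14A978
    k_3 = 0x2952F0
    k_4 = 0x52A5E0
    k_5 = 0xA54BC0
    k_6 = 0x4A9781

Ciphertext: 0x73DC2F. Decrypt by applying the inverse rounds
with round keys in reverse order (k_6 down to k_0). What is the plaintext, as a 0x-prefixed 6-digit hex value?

0x5E4063

s_0 = ciphertext = 0x73DC2F
s_1 = InvRound(s_0, k_6) = 0x12C82D
s_2 = InvRound(s_1, k_5) = 0x8874DE
s_3 = InvRound(s_2, k_4) = 0xCF73E7
s_4 = InvRound(s_3, k_3) = 0x24F902
s_5 = InvRound(s_4, k_2) = 0x6C2365
s_6 = InvRound(s_5, k_1) = 0xDD073E
s_7 = InvRound(s_6, k_0) = 0x5E4063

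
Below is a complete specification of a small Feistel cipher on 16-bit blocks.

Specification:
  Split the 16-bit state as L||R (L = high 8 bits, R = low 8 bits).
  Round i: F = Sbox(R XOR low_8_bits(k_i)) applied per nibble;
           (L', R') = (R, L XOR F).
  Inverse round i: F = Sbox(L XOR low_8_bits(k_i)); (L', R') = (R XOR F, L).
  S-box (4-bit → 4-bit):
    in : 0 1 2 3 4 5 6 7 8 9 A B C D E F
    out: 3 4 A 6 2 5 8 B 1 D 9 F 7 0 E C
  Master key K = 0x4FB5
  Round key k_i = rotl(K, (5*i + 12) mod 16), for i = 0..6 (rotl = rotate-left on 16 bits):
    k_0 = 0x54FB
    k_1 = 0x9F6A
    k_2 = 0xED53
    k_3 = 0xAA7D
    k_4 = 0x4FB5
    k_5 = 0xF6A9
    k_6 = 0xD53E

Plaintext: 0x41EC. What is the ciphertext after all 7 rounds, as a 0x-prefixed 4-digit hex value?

0x61EC

s_0 = plaintext = 0x41EC
s_1 = Round(s_0, k_0) = 0xEC0A
s_2 = Round(s_1, k_1) = 0x0A6F
s_3 = Round(s_2, k_2) = 0x6F6D
s_4 = Round(s_3, k_3) = 0x6D2C
s_5 = Round(s_4, k_4) = 0x2CB0
s_6 = Round(s_5, k_5) = 0xB061
s_7 = Round(s_6, k_6) = 0x61EC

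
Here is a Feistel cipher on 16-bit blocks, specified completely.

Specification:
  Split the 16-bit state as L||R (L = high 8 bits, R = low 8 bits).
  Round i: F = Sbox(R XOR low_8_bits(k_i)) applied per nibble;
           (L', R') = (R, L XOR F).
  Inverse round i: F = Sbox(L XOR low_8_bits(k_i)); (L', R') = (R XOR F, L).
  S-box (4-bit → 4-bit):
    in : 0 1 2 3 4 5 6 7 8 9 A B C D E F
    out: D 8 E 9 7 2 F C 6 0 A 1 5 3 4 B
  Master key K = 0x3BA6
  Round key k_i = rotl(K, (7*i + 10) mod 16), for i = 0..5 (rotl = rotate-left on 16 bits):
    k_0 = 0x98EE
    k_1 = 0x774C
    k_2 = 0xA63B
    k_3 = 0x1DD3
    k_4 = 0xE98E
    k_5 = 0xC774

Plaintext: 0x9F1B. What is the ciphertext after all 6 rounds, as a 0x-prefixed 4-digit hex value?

s_0 = plaintext = 0x9F1B
s_1 = Round(s_0, k_0) = 0x1B2D
s_2 = Round(s_1, k_1) = 0x2DE3
s_3 = Round(s_2, k_2) = 0xE31B
s_4 = Round(s_3, k_3) = 0x1BB5
s_5 = Round(s_4, k_4) = 0xB58A
s_6 = Round(s_5, k_5) = 0x8A01

0x8A01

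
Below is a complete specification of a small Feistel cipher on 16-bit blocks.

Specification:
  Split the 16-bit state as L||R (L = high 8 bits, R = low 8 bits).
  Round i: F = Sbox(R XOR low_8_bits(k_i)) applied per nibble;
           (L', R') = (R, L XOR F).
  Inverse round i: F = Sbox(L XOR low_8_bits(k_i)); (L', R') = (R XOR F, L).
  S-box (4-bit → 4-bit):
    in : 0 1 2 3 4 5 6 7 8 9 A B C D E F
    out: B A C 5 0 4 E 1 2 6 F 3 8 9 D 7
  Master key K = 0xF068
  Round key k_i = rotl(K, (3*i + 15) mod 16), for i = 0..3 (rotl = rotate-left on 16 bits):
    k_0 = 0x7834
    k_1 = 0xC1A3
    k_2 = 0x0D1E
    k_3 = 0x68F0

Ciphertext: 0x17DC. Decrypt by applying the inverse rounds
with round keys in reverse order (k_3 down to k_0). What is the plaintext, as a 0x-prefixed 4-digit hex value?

0xD7A7

s_0 = ciphertext = 0x17DC
s_1 = InvRound(s_0, k_3) = 0x0D17
s_2 = InvRound(s_1, k_2) = 0xB20D
s_3 = InvRound(s_2, k_1) = 0xA7B2
s_4 = InvRound(s_3, k_0) = 0xD7A7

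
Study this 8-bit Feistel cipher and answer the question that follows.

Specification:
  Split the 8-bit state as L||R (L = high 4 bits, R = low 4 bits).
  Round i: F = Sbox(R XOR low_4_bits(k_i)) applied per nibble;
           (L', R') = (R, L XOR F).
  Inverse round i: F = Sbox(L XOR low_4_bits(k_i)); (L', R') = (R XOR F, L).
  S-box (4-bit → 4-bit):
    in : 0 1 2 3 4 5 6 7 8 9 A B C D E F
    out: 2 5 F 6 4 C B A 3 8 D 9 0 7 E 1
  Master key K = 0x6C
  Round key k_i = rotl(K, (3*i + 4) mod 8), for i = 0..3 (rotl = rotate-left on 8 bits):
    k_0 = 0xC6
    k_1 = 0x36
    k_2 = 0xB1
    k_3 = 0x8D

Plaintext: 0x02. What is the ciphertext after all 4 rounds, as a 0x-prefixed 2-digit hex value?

s_0 = plaintext = 0x02
s_1 = Round(s_0, k_0) = 0x24
s_2 = Round(s_1, k_1) = 0x4D
s_3 = Round(s_2, k_2) = 0xD4
s_4 = Round(s_3, k_3) = 0x45

0x45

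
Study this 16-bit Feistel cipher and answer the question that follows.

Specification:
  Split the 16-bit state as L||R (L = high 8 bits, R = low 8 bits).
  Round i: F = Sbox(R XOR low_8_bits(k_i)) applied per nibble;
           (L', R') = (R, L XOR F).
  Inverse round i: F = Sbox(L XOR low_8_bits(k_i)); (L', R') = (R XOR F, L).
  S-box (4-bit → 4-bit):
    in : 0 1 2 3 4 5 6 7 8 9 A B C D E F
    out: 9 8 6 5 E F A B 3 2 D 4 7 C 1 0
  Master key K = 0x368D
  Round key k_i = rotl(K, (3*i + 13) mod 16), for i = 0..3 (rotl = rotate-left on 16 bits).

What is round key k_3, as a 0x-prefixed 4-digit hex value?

0xA34D

K = 0x368D
k_0 = rotl(K, (3*0+13) mod 16) = rotl(K, 13) = 0xA6D1
k_1 = rotl(K, (3*1+13) mod 16) = rotl(K, 0) = 0x368D
k_2 = rotl(K, (3*2+13) mod 16) = rotl(K, 3) = 0xB469
k_3 = rotl(K, (3*3+13) mod 16) = rotl(K, 6) = 0xA34D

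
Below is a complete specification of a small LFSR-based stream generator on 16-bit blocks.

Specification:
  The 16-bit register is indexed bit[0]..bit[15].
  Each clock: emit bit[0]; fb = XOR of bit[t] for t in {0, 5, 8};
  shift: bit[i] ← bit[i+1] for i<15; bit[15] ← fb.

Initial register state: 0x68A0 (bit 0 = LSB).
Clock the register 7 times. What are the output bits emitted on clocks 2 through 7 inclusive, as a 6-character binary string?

reg_0 = 0x68A0
clock 1: out=0, reg = 0xB450
clock 2: out=0, reg = 0x5A28
clock 3: out=0, reg = 0xAD14
clock 4: out=0, reg = 0xD68A
clock 5: out=0, reg = 0x6B45
clock 6: out=1, reg = 0x35A2
clock 7: out=0, reg = 0x1AD1

000010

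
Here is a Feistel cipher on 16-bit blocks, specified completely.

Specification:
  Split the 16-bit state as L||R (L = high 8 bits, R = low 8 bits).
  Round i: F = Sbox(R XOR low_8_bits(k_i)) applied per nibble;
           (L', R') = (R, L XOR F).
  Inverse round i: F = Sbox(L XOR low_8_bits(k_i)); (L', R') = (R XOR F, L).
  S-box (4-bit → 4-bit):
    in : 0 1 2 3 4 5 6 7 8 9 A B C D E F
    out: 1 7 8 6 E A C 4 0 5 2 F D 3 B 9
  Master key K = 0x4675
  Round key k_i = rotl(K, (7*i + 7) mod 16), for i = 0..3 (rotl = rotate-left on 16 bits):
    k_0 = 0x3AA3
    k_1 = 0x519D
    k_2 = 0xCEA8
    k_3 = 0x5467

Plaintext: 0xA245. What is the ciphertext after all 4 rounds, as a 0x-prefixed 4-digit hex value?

0xA19F

s_0 = plaintext = 0xA245
s_1 = Round(s_0, k_0) = 0x451E
s_2 = Round(s_1, k_1) = 0x1E43
s_3 = Round(s_2, k_2) = 0x43A1
s_4 = Round(s_3, k_3) = 0xA19F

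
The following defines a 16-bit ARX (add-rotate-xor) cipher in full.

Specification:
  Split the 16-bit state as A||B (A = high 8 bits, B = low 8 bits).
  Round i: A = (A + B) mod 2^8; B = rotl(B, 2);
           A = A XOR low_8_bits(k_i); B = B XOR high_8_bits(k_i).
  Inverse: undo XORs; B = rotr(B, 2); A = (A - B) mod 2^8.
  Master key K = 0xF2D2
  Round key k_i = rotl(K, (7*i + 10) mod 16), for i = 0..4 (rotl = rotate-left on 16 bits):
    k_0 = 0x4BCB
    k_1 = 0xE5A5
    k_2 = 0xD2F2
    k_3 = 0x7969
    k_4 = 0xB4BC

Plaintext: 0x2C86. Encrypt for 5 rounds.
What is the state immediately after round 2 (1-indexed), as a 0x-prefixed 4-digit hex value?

0x6FA0

s_0 = plaintext = 0x2C86
s_1 = Round(s_0, k_0) = 0x7951
s_2 = Round(s_1, k_1) = 0x6FA0
s_3 = Round(s_2, k_2) = 0xFD50
s_4 = Round(s_3, k_3) = 0x2438
s_5 = Round(s_4, k_4) = 0xE054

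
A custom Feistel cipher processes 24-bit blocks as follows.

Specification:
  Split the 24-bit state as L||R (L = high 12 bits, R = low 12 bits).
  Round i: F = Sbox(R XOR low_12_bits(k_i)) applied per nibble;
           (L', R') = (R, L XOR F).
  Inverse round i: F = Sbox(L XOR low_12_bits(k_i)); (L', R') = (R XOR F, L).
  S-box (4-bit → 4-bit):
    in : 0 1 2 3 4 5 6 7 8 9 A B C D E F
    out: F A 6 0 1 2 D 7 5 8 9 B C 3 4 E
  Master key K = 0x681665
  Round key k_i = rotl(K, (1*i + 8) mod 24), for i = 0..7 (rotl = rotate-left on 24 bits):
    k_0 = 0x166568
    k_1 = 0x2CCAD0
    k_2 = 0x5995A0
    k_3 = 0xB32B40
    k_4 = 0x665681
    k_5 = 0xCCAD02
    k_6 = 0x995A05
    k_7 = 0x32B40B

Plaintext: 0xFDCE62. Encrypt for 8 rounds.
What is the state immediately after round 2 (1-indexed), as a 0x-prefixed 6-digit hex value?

s_0 = plaintext = 0xFDCE62
s_1 = Round(s_0, k_0) = 0xE62425
s_2 = Round(s_1, k_1) = 0x425A80
s_3 = Round(s_2, k_2) = 0xA80A4A
s_4 = Round(s_3, k_3) = 0xA4A079
s_5 = Round(s_4, k_4) = 0x0797AF
s_6 = Round(s_5, k_5) = 0x7AF9EA
s_7 = Round(s_6, k_6) = 0x9EA7E1
s_8 = Round(s_7, k_7) = 0x7E19A3

0x425A80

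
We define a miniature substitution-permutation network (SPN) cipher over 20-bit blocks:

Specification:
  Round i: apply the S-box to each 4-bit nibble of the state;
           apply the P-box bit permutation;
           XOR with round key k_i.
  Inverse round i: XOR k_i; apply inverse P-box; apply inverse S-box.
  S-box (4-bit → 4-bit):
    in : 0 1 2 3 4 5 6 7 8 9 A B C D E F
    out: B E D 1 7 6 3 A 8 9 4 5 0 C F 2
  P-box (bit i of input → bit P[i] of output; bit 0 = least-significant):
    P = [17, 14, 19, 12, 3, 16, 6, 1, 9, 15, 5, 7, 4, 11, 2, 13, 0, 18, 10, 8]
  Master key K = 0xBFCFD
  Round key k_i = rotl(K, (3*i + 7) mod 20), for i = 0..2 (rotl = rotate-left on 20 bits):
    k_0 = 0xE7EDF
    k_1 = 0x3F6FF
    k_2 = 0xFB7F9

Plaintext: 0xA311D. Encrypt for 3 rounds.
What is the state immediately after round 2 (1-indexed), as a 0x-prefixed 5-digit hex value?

s_0 = plaintext = 0xA311D
s_1 = Round(s_0, k_0) = 0x7EA2D
s_2 = Round(s_1, k_1) = 0xFCF81
s_3 = Round(s_2, k_2) = 0x367FB

0xFCF81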